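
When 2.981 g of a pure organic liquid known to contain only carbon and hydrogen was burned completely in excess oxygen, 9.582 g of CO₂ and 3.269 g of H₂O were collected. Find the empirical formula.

C3H5

mol C = 9.582 g CO₂ ÷ 44.009 g/mol = 0.21773 mol
mol H = 2 × 3.269 g H₂O ÷ 18.015 g/mol = 0.36292 mol
Divide by the smallest (0.21773 mol): C 1.000, H 1.667
Multiplying each by 3 gives whole numbers: C 3.00, H 5.00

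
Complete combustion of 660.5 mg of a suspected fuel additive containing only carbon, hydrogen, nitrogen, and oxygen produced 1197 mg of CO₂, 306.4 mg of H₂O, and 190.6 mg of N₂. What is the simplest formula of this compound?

mol C = 1.197 g CO₂ ÷ 44.009 g/mol = 0.027199 mol
mol H = 2 × 0.3064 g H₂O ÷ 18.015 g/mol = 0.034016 mol
mol N = 2 × 0.1906 g N₂ ÷ 28.014 g/mol = 0.013607 mol
mass O = 0.6605 − (0.32669 + 0.034288 + 0.19060) = 0.10892 g → mol O = 0.10892 ÷ 15.999 = 0.0068082 mol
Divide by the smallest (0.0068082 mol): C 3.995, H 4.996, N 1.999, O 1.000

C4H5N2O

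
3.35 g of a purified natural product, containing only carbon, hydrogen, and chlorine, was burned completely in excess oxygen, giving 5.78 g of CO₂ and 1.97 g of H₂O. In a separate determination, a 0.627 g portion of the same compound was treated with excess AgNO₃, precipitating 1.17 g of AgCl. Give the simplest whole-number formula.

C3H5Cl

mol C = 5.78 g CO₂ ÷ 44.009 g/mol = 0.1313 mol
mol H = 2 × 1.97 g H₂O ÷ 18.015 g/mol = 0.2187 mol
From the AgCl data: mol Cl per gram of compound = (1.17 ÷ 143.318) ÷ 0.627 = 0.01302 mol/g, so in the 3.35 g combustion sample mol Cl = 0.04362 mol
Divide by the smallest (0.04362 mol): C 3.011, H 5.014, Cl 1.000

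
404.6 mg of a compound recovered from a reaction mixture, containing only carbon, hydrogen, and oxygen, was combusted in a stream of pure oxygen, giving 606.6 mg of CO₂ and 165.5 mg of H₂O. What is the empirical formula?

mol C = 0.6066 g CO₂ ÷ 44.009 g/mol = 0.013784 mol
mol H = 2 × 0.1655 g H₂O ÷ 18.015 g/mol = 0.018374 mol
mass O = 0.4046 − (0.16555 + 0.018521) = 0.22053 g → mol O = 0.22053 ÷ 15.999 = 0.013784 mol
Divide by the smallest (0.013784 mol): C 1.000, H 1.333, O 1.000
Multiplying each by 3 gives whole numbers: C 3.00, H 4.00, O 3.00

C3H4O3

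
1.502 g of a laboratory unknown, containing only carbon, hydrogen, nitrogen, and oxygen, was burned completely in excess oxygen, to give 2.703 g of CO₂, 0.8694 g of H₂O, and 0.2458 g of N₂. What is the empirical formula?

C7H11N2O3

mol C = 2.703 g CO₂ ÷ 44.009 g/mol = 0.061419 mol
mol H = 2 × 0.8694 g H₂O ÷ 18.015 g/mol = 0.096520 mol
mol N = 2 × 0.2458 g N₂ ÷ 28.014 g/mol = 0.017548 mol
mass O = 1.502 − (0.73771 + 0.097292 + 0.24580) = 0.42120 g → mol O = 0.42120 ÷ 15.999 = 0.026327 mol
Divide by the smallest (0.017548 mol): C 3.500, H 5.500, N 1.000, O 1.500
Multiplying each by 2 gives whole numbers: C 7.00, H 11.00, N 2.00, O 3.00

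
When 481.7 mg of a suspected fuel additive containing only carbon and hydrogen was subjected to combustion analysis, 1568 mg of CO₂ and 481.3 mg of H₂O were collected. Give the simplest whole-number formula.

mol C = 1.568 g CO₂ ÷ 44.009 g/mol = 0.035629 mol
mol H = 2 × 0.4813 g H₂O ÷ 18.015 g/mol = 0.053433 mol
Divide by the smallest (0.035629 mol): C 1.000, H 1.500
Multiplying each by 2 gives whole numbers: C 2.00, H 3.00

C2H3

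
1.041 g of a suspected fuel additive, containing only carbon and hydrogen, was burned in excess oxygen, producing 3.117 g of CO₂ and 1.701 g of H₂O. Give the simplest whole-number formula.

C3H8

mol C = 3.117 g CO₂ ÷ 44.009 g/mol = 0.070826 mol
mol H = 2 × 1.701 g H₂O ÷ 18.015 g/mol = 0.18884 mol
Divide by the smallest (0.070826 mol): C 1.000, H 2.666
Multiplying each by 3 gives whole numbers: C 3.00, H 8.00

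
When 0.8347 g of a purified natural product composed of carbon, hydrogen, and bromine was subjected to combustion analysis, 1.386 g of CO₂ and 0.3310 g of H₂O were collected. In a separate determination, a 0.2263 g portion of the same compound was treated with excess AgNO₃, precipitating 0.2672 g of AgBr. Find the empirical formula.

mol C = 1.386 g CO₂ ÷ 44.009 g/mol = 0.031494 mol
mol H = 2 × 0.3310 g H₂O ÷ 18.015 g/mol = 0.036747 mol
From the AgBr data: mol Br per gram of compound = (0.2672 ÷ 187.772) ÷ 0.2263 = 0.0062881 mol/g, so in the 0.8347 g combustion sample mol Br = 0.0052487 mol
Divide by the smallest (0.0052487 mol): C 6.000, H 7.001, Br 1.000

C6H7Br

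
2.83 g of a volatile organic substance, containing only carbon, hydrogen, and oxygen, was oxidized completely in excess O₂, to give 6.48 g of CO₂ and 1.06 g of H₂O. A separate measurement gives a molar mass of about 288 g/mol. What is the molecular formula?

C15H12O6

mol C = 6.48 g CO₂ ÷ 44.009 g/mol = 0.1472 mol
mol H = 2 × 1.06 g H₂O ÷ 18.015 g/mol = 0.1177 mol
mass O = 2.83 − (1.769 + 0.1186) = 0.9428 g → mol O = 0.9428 ÷ 15.999 = 0.05893 mol
Divide by the smallest (0.05893 mol): C 2.499, H 1.997, O 1.000
Multiplying each by 2 gives whole numbers: C 5.00, H 3.99, O 2.00
Empirical formula: C5H4O2
Empirical-formula mass = 96.08 g/mol; 288 ÷ 96.08 ≈ 3, so the molecular formula is C15H12O6.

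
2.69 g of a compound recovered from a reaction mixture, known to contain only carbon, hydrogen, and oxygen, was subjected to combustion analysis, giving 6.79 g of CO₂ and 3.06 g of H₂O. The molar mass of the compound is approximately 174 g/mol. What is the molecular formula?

mol C = 6.79 g CO₂ ÷ 44.009 g/mol = 0.1543 mol
mol H = 2 × 3.06 g H₂O ÷ 18.015 g/mol = 0.3397 mol
mass O = 2.69 − (1.853 + 0.3424) = 0.4944 g → mol O = 0.4944 ÷ 15.999 = 0.03090 mol
Divide by the smallest (0.03090 mol): C 4.992, H 10.993, O 1.000
Empirical formula: C5H11O
Empirical-formula mass = 87.14 g/mol; 174 ÷ 87.14 ≈ 2, so the molecular formula is C10H22O2.

C10H22O2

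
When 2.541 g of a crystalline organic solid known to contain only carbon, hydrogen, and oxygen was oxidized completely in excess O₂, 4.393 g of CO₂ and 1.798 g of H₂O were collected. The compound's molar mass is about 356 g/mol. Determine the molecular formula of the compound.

C14H28O10

mol C = 4.393 g CO₂ ÷ 44.009 g/mol = 0.099820 mol
mol H = 2 × 1.798 g H₂O ÷ 18.015 g/mol = 0.19961 mol
mass O = 2.541 − (1.1989 + 0.20121) = 1.1408 g → mol O = 1.1408 ÷ 15.999 = 0.071307 mol
Divide by the smallest (0.071307 mol): C 1.400, H 2.799, O 1.000
Multiplying each by 5 gives whole numbers: C 7.00, H 14.00, O 5.00
Empirical formula: C7H14O5
Empirical-formula mass = 178.18 g/mol; 356 ÷ 178.18 ≈ 2, so the molecular formula is C14H28O10.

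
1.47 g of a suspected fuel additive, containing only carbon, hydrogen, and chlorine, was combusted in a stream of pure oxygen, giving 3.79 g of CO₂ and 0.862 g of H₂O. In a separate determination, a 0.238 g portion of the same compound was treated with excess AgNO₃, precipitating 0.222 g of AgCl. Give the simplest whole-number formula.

C9H10Cl

mol C = 3.79 g CO₂ ÷ 44.009 g/mol = 0.08612 mol
mol H = 2 × 0.862 g H₂O ÷ 18.015 g/mol = 0.09570 mol
From the AgCl data: mol Cl per gram of compound = (0.222 ÷ 143.318) ÷ 0.238 = 0.006508 mol/g, so in the 1.47 g combustion sample mol Cl = 0.009567 mol
Divide by the smallest (0.009567 mol): C 9.001, H 10.003, Cl 1.000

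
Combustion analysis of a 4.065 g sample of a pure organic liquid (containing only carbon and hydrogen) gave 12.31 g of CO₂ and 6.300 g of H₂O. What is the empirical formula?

mol C = 12.31 g CO₂ ÷ 44.009 g/mol = 0.27972 mol
mol H = 2 × 6.300 g H₂O ÷ 18.015 g/mol = 0.69942 mol
Divide by the smallest (0.27972 mol): C 1.000, H 2.500
Multiplying each by 2 gives whole numbers: C 2.00, H 5.00

C2H5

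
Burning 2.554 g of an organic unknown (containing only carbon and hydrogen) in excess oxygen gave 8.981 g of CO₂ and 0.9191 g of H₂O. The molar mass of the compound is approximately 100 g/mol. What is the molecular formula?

mol C = 8.981 g CO₂ ÷ 44.009 g/mol = 0.20407 mol
mol H = 2 × 0.9191 g H₂O ÷ 18.015 g/mol = 0.10204 mol
Divide by the smallest (0.10204 mol): C 2.000, H 1.000
Empirical formula: C2H
Empirical-formula mass = 25.03 g/mol; 100 ÷ 25.03 ≈ 4, so the molecular formula is C8H4.

C8H4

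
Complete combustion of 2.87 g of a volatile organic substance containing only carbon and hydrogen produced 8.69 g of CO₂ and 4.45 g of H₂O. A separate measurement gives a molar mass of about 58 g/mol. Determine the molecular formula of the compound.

mol C = 8.69 g CO₂ ÷ 44.009 g/mol = 0.1975 mol
mol H = 2 × 4.45 g H₂O ÷ 18.015 g/mol = 0.4940 mol
Divide by the smallest (0.1975 mol): C 1.000, H 2.502
Multiplying each by 2 gives whole numbers: C 2.00, H 5.00
Empirical formula: C2H5
Empirical-formula mass = 29.06 g/mol; 58 ÷ 29.06 ≈ 2, so the molecular formula is C4H10.

C4H10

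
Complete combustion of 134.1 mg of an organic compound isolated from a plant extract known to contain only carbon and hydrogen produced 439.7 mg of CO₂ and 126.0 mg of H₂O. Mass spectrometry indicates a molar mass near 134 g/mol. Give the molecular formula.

mol C = 0.4397 g CO₂ ÷ 44.009 g/mol = 0.0099911 mol
mol H = 2 × 0.1260 g H₂O ÷ 18.015 g/mol = 0.013988 mol
Divide by the smallest (0.0099911 mol): C 1.000, H 1.400
Multiplying each by 5 gives whole numbers: C 5.00, H 7.00
Empirical formula: C5H7
Empirical-formula mass = 67.11 g/mol; 134 ÷ 67.11 ≈ 2, so the molecular formula is C10H14.

C10H14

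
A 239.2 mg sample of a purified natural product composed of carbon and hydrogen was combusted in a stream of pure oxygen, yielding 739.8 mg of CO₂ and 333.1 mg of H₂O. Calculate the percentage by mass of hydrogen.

15.58%

mol C = 0.7398 g CO₂ ÷ 44.009 g/mol = 0.016810 mol
mol H = 2 × 0.3331 g H₂O ÷ 18.015 g/mol = 0.036980 mol
mass % H = 0.037276 g ÷ 0.2392 g × 100%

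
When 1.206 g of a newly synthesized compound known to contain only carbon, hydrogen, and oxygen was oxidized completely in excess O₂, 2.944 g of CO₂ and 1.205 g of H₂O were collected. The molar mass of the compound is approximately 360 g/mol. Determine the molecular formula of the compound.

mol C = 2.944 g CO₂ ÷ 44.009 g/mol = 0.066895 mol
mol H = 2 × 1.205 g H₂O ÷ 18.015 g/mol = 0.13378 mol
mass O = 1.206 − (0.80348 + 0.13485) = 0.26767 g → mol O = 0.26767 ÷ 15.999 = 0.016731 mol
Divide by the smallest (0.016731 mol): C 3.998, H 7.996, O 1.000
Empirical formula: C4H8O
Empirical-formula mass = 72.11 g/mol; 360 ÷ 72.11 ≈ 5, so the molecular formula is C20H40O5.

C20H40O5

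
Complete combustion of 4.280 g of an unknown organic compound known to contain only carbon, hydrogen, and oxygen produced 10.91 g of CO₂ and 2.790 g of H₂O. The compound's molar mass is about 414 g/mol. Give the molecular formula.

C24H30O6

mol C = 10.91 g CO₂ ÷ 44.009 g/mol = 0.24790 mol
mol H = 2 × 2.790 g H₂O ÷ 18.015 g/mol = 0.30974 mol
mass O = 4.280 − (2.9776 + 0.31222) = 0.99021 g → mol O = 0.99021 ÷ 15.999 = 0.061892 mol
Divide by the smallest (0.061892 mol): C 4.005, H 5.005, O 1.000
Empirical formula: C4H5O
Empirical-formula mass = 69.08 g/mol; 414 ÷ 69.08 ≈ 6, so the molecular formula is C24H30O6.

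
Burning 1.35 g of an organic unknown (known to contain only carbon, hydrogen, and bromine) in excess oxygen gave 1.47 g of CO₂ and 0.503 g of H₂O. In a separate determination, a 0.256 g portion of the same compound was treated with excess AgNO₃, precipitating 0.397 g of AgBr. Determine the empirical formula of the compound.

C3H5Br

mol C = 1.47 g CO₂ ÷ 44.009 g/mol = 0.03340 mol
mol H = 2 × 0.503 g H₂O ÷ 18.015 g/mol = 0.05584 mol
From the AgBr data: mol Br per gram of compound = (0.397 ÷ 187.772) ÷ 0.256 = 0.008259 mol/g, so in the 1.35 g combustion sample mol Br = 0.01115 mol
Divide by the smallest (0.01115 mol): C 2.996, H 5.009, Br 1.000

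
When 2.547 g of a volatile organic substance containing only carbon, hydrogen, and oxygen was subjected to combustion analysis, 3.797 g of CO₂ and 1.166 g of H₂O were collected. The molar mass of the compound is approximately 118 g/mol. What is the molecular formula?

mol C = 3.797 g CO₂ ÷ 44.009 g/mol = 0.086278 mol
mol H = 2 × 1.166 g H₂O ÷ 18.015 g/mol = 0.12945 mol
mass O = 2.547 − (1.0363 + 0.13048) = 1.3802 g → mol O = 1.3802 ÷ 15.999 = 0.086270 mol
Divide by the smallest (0.086270 mol): C 1.000, H 1.500, O 1.000
Multiplying each by 2 gives whole numbers: C 2.00, H 3.00, O 2.00
Empirical formula: C2H3O2
Empirical-formula mass = 59.04 g/mol; 118 ÷ 59.04 ≈ 2, so the molecular formula is C4H6O4.

C4H6O4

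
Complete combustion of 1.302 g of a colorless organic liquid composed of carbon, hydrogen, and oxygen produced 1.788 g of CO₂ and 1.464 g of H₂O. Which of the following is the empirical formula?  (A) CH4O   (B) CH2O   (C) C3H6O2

(A) CH4O

mol C = 1.788 g CO₂ ÷ 44.009 g/mol = 0.040628 mol
mol H = 2 × 1.464 g H₂O ÷ 18.015 g/mol = 0.16253 mol
mass O = 1.302 − (0.48798 + 0.16383) = 0.65018 g → mol O = 0.65018 ÷ 15.999 = 0.040639 mol
Divide by the smallest (0.040628 mol): C 1.000, H 4.000, O 1.000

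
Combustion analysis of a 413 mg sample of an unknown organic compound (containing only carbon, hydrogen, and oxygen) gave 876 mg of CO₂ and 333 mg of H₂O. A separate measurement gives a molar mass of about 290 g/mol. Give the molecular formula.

mol C = 0.876 g CO₂ ÷ 44.009 g/mol = 0.01991 mol
mol H = 2 × 0.333 g H₂O ÷ 18.015 g/mol = 0.03697 mol
mass O = 0.413 − (0.2391 + 0.03726) = 0.1367 g → mol O = 0.1367 ÷ 15.999 = 0.008542 mol
Divide by the smallest (0.008542 mol): C 2.330, H 4.328, O 1.000
Multiplying each by 3 gives whole numbers: C 6.99, H 12.98, O 3.00
Empirical formula: C7H13O3
Empirical-formula mass = 145.18 g/mol; 290 ÷ 145.18 ≈ 2, so the molecular formula is C14H26O6.

C14H26O6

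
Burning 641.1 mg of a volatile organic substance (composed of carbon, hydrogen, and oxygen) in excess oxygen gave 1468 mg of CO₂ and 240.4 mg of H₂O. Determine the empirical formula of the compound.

mol C = 1.468 g CO₂ ÷ 44.009 g/mol = 0.033357 mol
mol H = 2 × 0.2404 g H₂O ÷ 18.015 g/mol = 0.026689 mol
mass O = 0.6411 − (0.40065 + 0.026902) = 0.21355 g → mol O = 0.21355 ÷ 15.999 = 0.013348 mol
Divide by the smallest (0.013348 mol): C 2.499, H 2.000, O 1.000
Multiplying each by 2 gives whole numbers: C 5.00, H 4.00, O 2.00

C5H4O2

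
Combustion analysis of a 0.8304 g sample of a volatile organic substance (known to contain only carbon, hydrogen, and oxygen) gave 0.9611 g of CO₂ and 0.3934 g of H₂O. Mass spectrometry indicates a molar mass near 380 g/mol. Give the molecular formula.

C10H20O15

mol C = 0.9611 g CO₂ ÷ 44.009 g/mol = 0.021839 mol
mol H = 2 × 0.3934 g H₂O ÷ 18.015 g/mol = 0.043675 mol
mass O = 0.8304 − (0.26230 + 0.044024) = 0.52407 g → mol O = 0.52407 ÷ 15.999 = 0.032756 mol
Divide by the smallest (0.021839 mol): C 1.000, H 2.000, O 1.500
Multiplying each by 2 gives whole numbers: C 2.00, H 4.00, O 3.00
Empirical formula: C2H4O3
Empirical-formula mass = 76.05 g/mol; 380 ÷ 76.05 ≈ 5, so the molecular formula is C10H20O15.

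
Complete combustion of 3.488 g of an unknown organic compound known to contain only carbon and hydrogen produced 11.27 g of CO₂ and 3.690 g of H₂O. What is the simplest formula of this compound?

mol C = 11.27 g CO₂ ÷ 44.009 g/mol = 0.25608 mol
mol H = 2 × 3.690 g H₂O ÷ 18.015 g/mol = 0.40966 mol
Divide by the smallest (0.25608 mol): C 1.000, H 1.600
Multiplying each by 5 gives whole numbers: C 5.00, H 8.00

C5H8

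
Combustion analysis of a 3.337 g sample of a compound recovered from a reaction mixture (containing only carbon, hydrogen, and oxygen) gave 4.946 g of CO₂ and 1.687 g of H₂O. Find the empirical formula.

C3H5O3

mol C = 4.946 g CO₂ ÷ 44.009 g/mol = 0.11239 mol
mol H = 2 × 1.687 g H₂O ÷ 18.015 g/mol = 0.18729 mol
mass O = 3.337 − (1.3499 + 0.18879) = 1.7983 g → mol O = 1.7983 ÷ 15.999 = 0.11240 mol
Divide by the smallest (0.11239 mol): C 1.000, H 1.666, O 1.000
Multiplying each by 3 gives whole numbers: C 3.00, H 5.00, O 3.00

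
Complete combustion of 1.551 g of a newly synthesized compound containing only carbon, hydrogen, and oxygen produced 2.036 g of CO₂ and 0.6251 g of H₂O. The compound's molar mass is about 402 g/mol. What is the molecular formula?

mol C = 2.036 g CO₂ ÷ 44.009 g/mol = 0.046263 mol
mol H = 2 × 0.6251 g H₂O ÷ 18.015 g/mol = 0.069398 mol
mass O = 1.551 − (0.55567 + 0.069953) = 0.92538 g → mol O = 0.92538 ÷ 15.999 = 0.057840 mol
Divide by the smallest (0.046263 mol): C 1.000, H 1.500, O 1.250
Multiplying each by 4 gives whole numbers: C 4.00, H 6.00, O 5.00
Empirical formula: C4H6O5
Empirical-formula mass = 134.09 g/mol; 402 ÷ 134.09 ≈ 3, so the molecular formula is C12H18O15.

C12H18O15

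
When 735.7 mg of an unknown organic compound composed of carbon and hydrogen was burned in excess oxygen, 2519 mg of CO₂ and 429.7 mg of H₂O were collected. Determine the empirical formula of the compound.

mol C = 2.519 g CO₂ ÷ 44.009 g/mol = 0.057238 mol
mol H = 2 × 0.4297 g H₂O ÷ 18.015 g/mol = 0.047705 mol
Divide by the smallest (0.047705 mol): C 1.200, H 1.000
Multiplying each by 5 gives whole numbers: C 6.00, H 5.00

C6H5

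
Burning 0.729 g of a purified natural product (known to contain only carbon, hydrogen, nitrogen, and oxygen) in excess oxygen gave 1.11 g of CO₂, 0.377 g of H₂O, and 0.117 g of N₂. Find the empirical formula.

mol C = 1.11 g CO₂ ÷ 44.009 g/mol = 0.02522 mol
mol H = 2 × 0.377 g H₂O ÷ 18.015 g/mol = 0.04185 mol
mol N = 2 × 0.117 g N₂ ÷ 28.014 g/mol = 0.008353 mol
mass O = 0.729 − (0.3029 + 0.04219 + 0.1170) = 0.2669 g → mol O = 0.2669 ÷ 15.999 = 0.01668 mol
Divide by the smallest (0.008353 mol): C 3.020, H 5.011, N 1.000, O 1.997

C3H5NO2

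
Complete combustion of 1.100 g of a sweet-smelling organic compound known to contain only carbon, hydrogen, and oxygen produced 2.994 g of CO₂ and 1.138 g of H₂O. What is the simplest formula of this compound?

mol C = 2.994 g CO₂ ÷ 44.009 g/mol = 0.068032 mol
mol H = 2 × 1.138 g H₂O ÷ 18.015 g/mol = 0.12634 mol
mass O = 1.100 − (0.81713 + 0.12735) = 0.15552 g → mol O = 0.15552 ÷ 15.999 = 0.0097208 mol
Divide by the smallest (0.0097208 mol): C 6.999, H 12.997, O 1.000

C7H13O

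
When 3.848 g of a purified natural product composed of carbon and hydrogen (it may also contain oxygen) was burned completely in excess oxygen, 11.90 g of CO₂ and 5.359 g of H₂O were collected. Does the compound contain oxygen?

mol C = 11.90 g CO₂ ÷ 44.009 g/mol = 0.27040 mol
mol H = 2 × 5.359 g H₂O ÷ 18.015 g/mol = 0.59495 mol
C and H together account for 3.8475 g — essentially the entire 3.848 g sample — so the compound contains no oxygen.

no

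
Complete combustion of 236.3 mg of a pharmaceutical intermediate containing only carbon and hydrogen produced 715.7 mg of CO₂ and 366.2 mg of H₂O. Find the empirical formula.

mol C = 0.7157 g CO₂ ÷ 44.009 g/mol = 0.016263 mol
mol H = 2 × 0.3662 g H₂O ÷ 18.015 g/mol = 0.040655 mol
Divide by the smallest (0.016263 mol): C 1.000, H 2.500
Multiplying each by 2 gives whole numbers: C 2.00, H 5.00

C2H5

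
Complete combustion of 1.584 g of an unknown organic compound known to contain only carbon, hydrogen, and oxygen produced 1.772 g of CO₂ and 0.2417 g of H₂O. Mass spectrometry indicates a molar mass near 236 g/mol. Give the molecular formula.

mol C = 1.772 g CO₂ ÷ 44.009 g/mol = 0.040264 mol
mol H = 2 × 0.2417 g H₂O ÷ 18.015 g/mol = 0.026833 mol
mass O = 1.584 − (0.48362 + 0.027048) = 1.0733 g → mol O = 1.0733 ÷ 15.999 = 0.067088 mol
Divide by the smallest (0.026833 mol): C 1.501, H 1.000, O 2.500
Multiplying each by 2 gives whole numbers: C 3.00, H 2.00, O 5.00
Empirical formula: C3H2O5
Empirical-formula mass = 118.04 g/mol; 236 ÷ 118.04 ≈ 2, so the molecular formula is C6H4O10.

C6H4O10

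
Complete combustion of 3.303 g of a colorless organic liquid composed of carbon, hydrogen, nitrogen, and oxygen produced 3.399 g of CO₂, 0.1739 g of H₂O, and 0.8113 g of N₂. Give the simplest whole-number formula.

C4HN3O5

mol C = 3.399 g CO₂ ÷ 44.009 g/mol = 0.077234 mol
mol H = 2 × 0.1739 g H₂O ÷ 18.015 g/mol = 0.019306 mol
mol N = 2 × 0.8113 g N₂ ÷ 28.014 g/mol = 0.057921 mol
mass O = 3.303 − (0.92766 + 0.019461 + 0.81130) = 1.5446 g → mol O = 1.5446 ÷ 15.999 = 0.096542 mol
Divide by the smallest (0.019306 mol): C 4.001, H 1.000, N 3.000, O 5.001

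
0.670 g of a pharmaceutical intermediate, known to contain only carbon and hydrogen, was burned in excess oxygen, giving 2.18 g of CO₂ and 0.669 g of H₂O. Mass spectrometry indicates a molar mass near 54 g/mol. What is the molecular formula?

mol C = 2.18 g CO₂ ÷ 44.009 g/mol = 0.04954 mol
mol H = 2 × 0.669 g H₂O ÷ 18.015 g/mol = 0.07427 mol
Divide by the smallest (0.04954 mol): C 1.000, H 1.499
Multiplying each by 2 gives whole numbers: C 2.00, H 3.00
Empirical formula: C2H3
Empirical-formula mass = 27.05 g/mol; 54 ÷ 27.05 ≈ 2, so the molecular formula is C4H6.

C4H6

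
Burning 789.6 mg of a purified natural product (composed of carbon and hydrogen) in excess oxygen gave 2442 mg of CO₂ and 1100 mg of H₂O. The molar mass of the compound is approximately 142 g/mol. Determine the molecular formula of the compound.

mol C = 2.442 g CO₂ ÷ 44.009 g/mol = 0.055489 mol
mol H = 2 × 1.100 g H₂O ÷ 18.015 g/mol = 0.12212 mol
Divide by the smallest (0.055489 mol): C 1.000, H 2.201
Multiplying each by 5 gives whole numbers: C 5.00, H 11.00
Empirical formula: C5H11
Empirical-formula mass = 71.14 g/mol; 142 ÷ 71.14 ≈ 2, so the molecular formula is C10H22.

C10H22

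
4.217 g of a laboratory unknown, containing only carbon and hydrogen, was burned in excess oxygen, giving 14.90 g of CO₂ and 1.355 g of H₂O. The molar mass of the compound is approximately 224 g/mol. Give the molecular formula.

mol C = 14.90 g CO₂ ÷ 44.009 g/mol = 0.33857 mol
mol H = 2 × 1.355 g H₂O ÷ 18.015 g/mol = 0.15043 mol
Divide by the smallest (0.15043 mol): C 2.251, H 1.000
Multiplying each by 4 gives whole numbers: C 9.00, H 4.00
Empirical formula: C9H4
Empirical-formula mass = 112.13 g/mol; 224 ÷ 112.13 ≈ 2, so the molecular formula is C18H8.

C18H8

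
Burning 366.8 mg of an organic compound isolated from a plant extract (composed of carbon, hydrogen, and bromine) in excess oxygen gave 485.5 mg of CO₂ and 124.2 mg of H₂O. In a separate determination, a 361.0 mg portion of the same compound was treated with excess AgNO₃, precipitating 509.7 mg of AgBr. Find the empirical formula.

C4H5Br

mol C = 0.4855 g CO₂ ÷ 44.009 g/mol = 0.011032 mol
mol H = 2 × 0.1242 g H₂O ÷ 18.015 g/mol = 0.013789 mol
From the AgBr data: mol Br per gram of compound = (0.5097 ÷ 187.772) ÷ 0.3610 = 0.0075193 mol/g, so in the 0.3668 g combustion sample mol Br = 0.0027581 mol
Divide by the smallest (0.0027581 mol): C 4.000, H 4.999, Br 1.000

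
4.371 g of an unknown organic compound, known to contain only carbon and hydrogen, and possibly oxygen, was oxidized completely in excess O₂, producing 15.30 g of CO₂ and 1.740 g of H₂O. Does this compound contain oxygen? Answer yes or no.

no

mol C = 15.30 g CO₂ ÷ 44.009 g/mol = 0.34766 mol
mol H = 2 × 1.740 g H₂O ÷ 18.015 g/mol = 0.19317 mol
C and H together account for 4.3704 g — essentially the entire 4.371 g sample — so the compound contains no oxygen.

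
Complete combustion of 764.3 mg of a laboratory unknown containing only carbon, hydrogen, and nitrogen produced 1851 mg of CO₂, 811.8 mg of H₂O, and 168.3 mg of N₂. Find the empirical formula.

C7H15N2

mol C = 1.851 g CO₂ ÷ 44.009 g/mol = 0.042060 mol
mol H = 2 × 0.8118 g H₂O ÷ 18.015 g/mol = 0.090125 mol
mol N = 2 × 0.1683 g N₂ ÷ 28.014 g/mol = 0.012015 mol
Divide by the smallest (0.012015 mol): C 3.500, H 7.501, N 1.000
Multiplying each by 2 gives whole numbers: C 7.00, H 15.00, N 2.00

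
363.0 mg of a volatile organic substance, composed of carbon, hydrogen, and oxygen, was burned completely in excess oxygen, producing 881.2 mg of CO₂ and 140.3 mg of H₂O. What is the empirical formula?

mol C = 0.8812 g CO₂ ÷ 44.009 g/mol = 0.020023 mol
mol H = 2 × 0.1403 g H₂O ÷ 18.015 g/mol = 0.015576 mol
mass O = 0.3630 − (0.24050 + 0.015701) = 0.10680 g → mol O = 0.10680 ÷ 15.999 = 0.0066755 mol
Divide by the smallest (0.0066755 mol): C 3.000, H 2.333, O 1.000
Multiplying each by 3 gives whole numbers: C 9.00, H 7.00, O 3.00

C9H7O3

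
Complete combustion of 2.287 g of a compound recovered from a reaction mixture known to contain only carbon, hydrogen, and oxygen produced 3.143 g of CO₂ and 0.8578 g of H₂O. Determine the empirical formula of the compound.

C6H8O7

mol C = 3.143 g CO₂ ÷ 44.009 g/mol = 0.071417 mol
mol H = 2 × 0.8578 g H₂O ÷ 18.015 g/mol = 0.095232 mol
mass O = 2.287 − (0.85779 + 0.095994) = 1.3332 g → mol O = 1.3332 ÷ 15.999 = 0.083331 mol
Divide by the smallest (0.071417 mol): C 1.000, H 1.333, O 1.167
Multiplying each by 6 gives whole numbers: C 6.00, H 8.00, O 7.00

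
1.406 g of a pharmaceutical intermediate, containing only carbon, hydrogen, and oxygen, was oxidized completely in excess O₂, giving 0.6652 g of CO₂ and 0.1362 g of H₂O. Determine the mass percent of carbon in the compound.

mol C = 0.6652 g CO₂ ÷ 44.009 g/mol = 0.015115 mol
mol H = 2 × 0.1362 g H₂O ÷ 18.015 g/mol = 0.015121 mol
mass O = 1.406 − (0.18155 + 0.015242) = 1.2092 g → mol O = 1.2092 ÷ 15.999 = 0.075580 mol
mass % C = 0.18155 g ÷ 1.406 g × 100%

12.91%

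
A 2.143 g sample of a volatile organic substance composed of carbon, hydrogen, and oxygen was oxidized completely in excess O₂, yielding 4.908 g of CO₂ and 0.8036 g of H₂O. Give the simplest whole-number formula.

mol C = 4.908 g CO₂ ÷ 44.009 g/mol = 0.11152 mol
mol H = 2 × 0.8036 g H₂O ÷ 18.015 g/mol = 0.089215 mol
mass O = 2.143 − (1.3395 + 0.089928) = 0.71357 g → mol O = 0.71357 ÷ 15.999 = 0.044601 mol
Divide by the smallest (0.044601 mol): C 2.500, H 2.000, O 1.000
Multiplying each by 2 gives whole numbers: C 5.00, H 4.00, O 2.00

C5H4O2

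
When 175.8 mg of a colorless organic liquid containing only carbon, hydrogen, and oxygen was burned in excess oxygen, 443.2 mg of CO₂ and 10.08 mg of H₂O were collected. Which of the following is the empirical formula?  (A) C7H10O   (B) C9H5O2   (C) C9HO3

mol C = 0.4432 g CO₂ ÷ 44.009 g/mol = 0.010071 mol
mol H = 2 × 0.01008 g H₂O ÷ 18.015 g/mol = 0.0011191 mol
mass O = 0.1758 − (0.12096 + 0.0011280) = 0.053713 g → mol O = 0.053713 ÷ 15.999 = 0.0033573 mol
Divide by the smallest (0.0011191 mol): C 8.999, H 1.000, O 3.000

(C) C9HO3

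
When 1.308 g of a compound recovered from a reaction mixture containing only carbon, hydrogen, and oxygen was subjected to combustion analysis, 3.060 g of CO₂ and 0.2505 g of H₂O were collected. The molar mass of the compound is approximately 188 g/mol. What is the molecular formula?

mol C = 3.060 g CO₂ ÷ 44.009 g/mol = 0.069531 mol
mol H = 2 × 0.2505 g H₂O ÷ 18.015 g/mol = 0.027810 mol
mass O = 1.308 − (0.83514 + 0.028033) = 0.44483 g → mol O = 0.44483 ÷ 15.999 = 0.027803 mol
Divide by the smallest (0.027803 mol): C 2.501, H 1.000, O 1.000
Multiplying each by 2 gives whole numbers: C 5.00, H 2.00, O 2.00
Empirical formula: C5H2O2
Empirical-formula mass = 94.07 g/mol; 188 ÷ 94.07 ≈ 2, so the molecular formula is C10H4O4.

C10H4O4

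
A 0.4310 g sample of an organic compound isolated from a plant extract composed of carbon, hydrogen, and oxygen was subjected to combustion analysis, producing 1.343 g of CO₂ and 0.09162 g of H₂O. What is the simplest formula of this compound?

C9H3O

mol C = 1.343 g CO₂ ÷ 44.009 g/mol = 0.030516 mol
mol H = 2 × 0.09162 g H₂O ÷ 18.015 g/mol = 0.010172 mol
mass O = 0.4310 − (0.36653 + 0.010253) = 0.054214 g → mol O = 0.054214 ÷ 15.999 = 0.0033886 mol
Divide by the smallest (0.0033886 mol): C 9.006, H 3.002, O 1.000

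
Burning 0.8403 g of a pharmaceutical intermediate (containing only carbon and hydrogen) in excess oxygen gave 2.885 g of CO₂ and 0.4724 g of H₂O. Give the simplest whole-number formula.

mol C = 2.885 g CO₂ ÷ 44.009 g/mol = 0.065555 mol
mol H = 2 × 0.4724 g H₂O ÷ 18.015 g/mol = 0.052445 mol
Divide by the smallest (0.052445 mol): C 1.250, H 1.000
Multiplying each by 4 gives whole numbers: C 5.00, H 4.00

C5H4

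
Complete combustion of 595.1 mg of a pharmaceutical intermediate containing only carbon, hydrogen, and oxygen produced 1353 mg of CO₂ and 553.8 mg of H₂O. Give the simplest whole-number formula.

mol C = 1.353 g CO₂ ÷ 44.009 g/mol = 0.030744 mol
mol H = 2 × 0.5538 g H₂O ÷ 18.015 g/mol = 0.061482 mol
mass O = 0.5951 − (0.36926 + 0.061974) = 0.16386 g → mol O = 0.16386 ÷ 15.999 = 0.010242 mol
Divide by the smallest (0.010242 mol): C 3.002, H 6.003, O 1.000

C3H6O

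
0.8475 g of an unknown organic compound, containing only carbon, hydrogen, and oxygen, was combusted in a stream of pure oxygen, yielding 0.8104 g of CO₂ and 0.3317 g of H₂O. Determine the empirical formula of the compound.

CH2O2

mol C = 0.8104 g CO₂ ÷ 44.009 g/mol = 0.018414 mol
mol H = 2 × 0.3317 g H₂O ÷ 18.015 g/mol = 0.036825 mol
mass O = 0.8475 − (0.22118 + 0.037119) = 0.58920 g → mol O = 0.58920 ÷ 15.999 = 0.036828 mol
Divide by the smallest (0.018414 mol): C 1.000, H 2.000, O 2.000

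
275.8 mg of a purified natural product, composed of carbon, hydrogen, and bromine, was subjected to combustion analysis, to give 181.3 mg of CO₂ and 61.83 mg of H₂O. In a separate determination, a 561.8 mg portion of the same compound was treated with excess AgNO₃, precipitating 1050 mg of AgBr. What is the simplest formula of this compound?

mol C = 0.1813 g CO₂ ÷ 44.009 g/mol = 0.0041196 mol
mol H = 2 × 0.06183 g H₂O ÷ 18.015 g/mol = 0.0068643 mol
From the AgBr data: mol Br per gram of compound = (1.050 ÷ 187.772) ÷ 0.5618 = 0.0099535 mol/g, so in the 0.2758 g combustion sample mol Br = 0.0027452 mol
Divide by the smallest (0.0027452 mol): C 1.501, H 2.500, Br 1.000
Multiplying each by 2 gives whole numbers: C 3.00, H 5.00, Br 2.00

C3H5Br2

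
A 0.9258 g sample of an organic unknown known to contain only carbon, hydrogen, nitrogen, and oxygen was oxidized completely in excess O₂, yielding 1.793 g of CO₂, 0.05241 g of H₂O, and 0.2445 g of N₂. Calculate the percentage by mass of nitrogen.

26.41%

mol C = 1.793 g CO₂ ÷ 44.009 g/mol = 0.040742 mol
mol H = 2 × 0.05241 g H₂O ÷ 18.015 g/mol = 0.0058185 mol
mol N = 2 × 0.2445 g N₂ ÷ 28.014 g/mol = 0.017456 mol
mass O = 0.9258 − (0.48935 + 0.0058650 + 0.24450) = 0.18609 g → mol O = 0.18609 ÷ 15.999 = 0.011631 mol
mass % N = 0.24450 g ÷ 0.9258 g × 100%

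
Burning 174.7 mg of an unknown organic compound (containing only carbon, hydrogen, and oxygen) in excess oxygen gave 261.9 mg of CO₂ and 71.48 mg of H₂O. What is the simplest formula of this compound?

mol C = 0.2619 g CO₂ ÷ 44.009 g/mol = 0.0059511 mol
mol H = 2 × 0.07148 g H₂O ÷ 18.015 g/mol = 0.0079356 mol
mass O = 0.1747 − (0.071478 + 0.0079991) = 0.095223 g → mol O = 0.095223 ÷ 15.999 = 0.0059518 mol
Divide by the smallest (0.0059511 mol): C 1.000, H 1.333, O 1.000
Multiplying each by 3 gives whole numbers: C 3.00, H 4.00, O 3.00

C3H4O3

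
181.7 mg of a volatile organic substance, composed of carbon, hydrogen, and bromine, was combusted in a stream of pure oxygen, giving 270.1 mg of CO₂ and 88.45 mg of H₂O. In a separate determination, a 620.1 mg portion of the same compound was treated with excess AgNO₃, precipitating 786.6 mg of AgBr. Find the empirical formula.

mol C = 0.2701 g CO₂ ÷ 44.009 g/mol = 0.0061374 mol
mol H = 2 × 0.08845 g H₂O ÷ 18.015 g/mol = 0.0098196 mol
From the AgBr data: mol Br per gram of compound = (0.7866 ÷ 187.772) ÷ 0.6201 = 0.0067556 mol/g, so in the 0.1817 g combustion sample mol Br = 0.0012275 mol
Divide by the smallest (0.0012275 mol): C 5.000, H 8.000, Br 1.000

C5H8Br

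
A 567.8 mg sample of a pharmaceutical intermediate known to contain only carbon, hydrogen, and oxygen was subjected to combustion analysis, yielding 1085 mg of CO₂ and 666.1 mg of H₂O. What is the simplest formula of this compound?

C2H6O

mol C = 1.085 g CO₂ ÷ 44.009 g/mol = 0.024654 mol
mol H = 2 × 0.6661 g H₂O ÷ 18.015 g/mol = 0.073949 mol
mass O = 0.5678 − (0.29612 + 0.074541) = 0.19714 g → mol O = 0.19714 ÷ 15.999 = 0.012322 mol
Divide by the smallest (0.012322 mol): C 2.001, H 6.001, O 1.000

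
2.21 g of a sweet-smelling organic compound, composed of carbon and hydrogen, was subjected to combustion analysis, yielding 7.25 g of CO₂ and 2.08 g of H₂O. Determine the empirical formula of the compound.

C5H7

mol C = 7.25 g CO₂ ÷ 44.009 g/mol = 0.1647 mol
mol H = 2 × 2.08 g H₂O ÷ 18.015 g/mol = 0.2309 mol
Divide by the smallest (0.1647 mol): C 1.000, H 1.402
Multiplying each by 5 gives whole numbers: C 5.00, H 7.01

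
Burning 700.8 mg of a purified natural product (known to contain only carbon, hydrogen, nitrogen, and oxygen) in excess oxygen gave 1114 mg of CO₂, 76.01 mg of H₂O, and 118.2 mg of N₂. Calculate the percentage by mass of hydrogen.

1.21%

mol C = 1.114 g CO₂ ÷ 44.009 g/mol = 0.025313 mol
mol H = 2 × 0.07601 g H₂O ÷ 18.015 g/mol = 0.0084385 mol
mol N = 2 × 0.1182 g N₂ ÷ 28.014 g/mol = 0.0084386 mol
mass O = 0.7008 − (0.30403 + 0.0085060 + 0.11820) = 0.27006 g → mol O = 0.27006 ÷ 15.999 = 0.016880 mol
mass % H = 0.0085060 g ÷ 0.7008 g × 100%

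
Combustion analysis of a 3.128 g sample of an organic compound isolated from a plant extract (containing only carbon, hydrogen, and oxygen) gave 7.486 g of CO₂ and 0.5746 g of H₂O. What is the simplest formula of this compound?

mol C = 7.486 g CO₂ ÷ 44.009 g/mol = 0.17010 mol
mol H = 2 × 0.5746 g H₂O ÷ 18.015 g/mol = 0.063791 mol
mass O = 3.128 − (2.0431 + 0.064302) = 1.0206 g → mol O = 1.0206 ÷ 15.999 = 0.063792 mol
Divide by the smallest (0.063791 mol): C 2.667, H 1.000, O 1.000
Multiplying each by 3 gives whole numbers: C 8.00, H 3.00, O 3.00

C8H3O3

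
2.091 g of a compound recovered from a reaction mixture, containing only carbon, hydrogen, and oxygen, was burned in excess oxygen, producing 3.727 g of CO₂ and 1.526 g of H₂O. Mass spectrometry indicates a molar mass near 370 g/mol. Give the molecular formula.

mol C = 3.727 g CO₂ ÷ 44.009 g/mol = 0.084687 mol
mol H = 2 × 1.526 g H₂O ÷ 18.015 g/mol = 0.16941 mol
mass O = 2.091 − (1.0172 + 0.17077) = 0.90305 g → mol O = 0.90305 ÷ 15.999 = 0.056444 mol
Divide by the smallest (0.056444 mol): C 1.500, H 3.001, O 1.000
Multiplying each by 2 gives whole numbers: C 3.00, H 6.00, O 2.00
Empirical formula: C3H6O2
Empirical-formula mass = 74.08 g/mol; 370 ÷ 74.08 ≈ 5, so the molecular formula is C15H30O10.

C15H30O10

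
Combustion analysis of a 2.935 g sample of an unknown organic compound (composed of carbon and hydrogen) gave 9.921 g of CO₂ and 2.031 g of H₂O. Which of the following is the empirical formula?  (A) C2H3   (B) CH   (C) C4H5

mol C = 9.921 g CO₂ ÷ 44.009 g/mol = 0.22543 mol
mol H = 2 × 2.031 g H₂O ÷ 18.015 g/mol = 0.22548 mol
Divide by the smallest (0.22543 mol): C 1.000, H 1.000

(B) CH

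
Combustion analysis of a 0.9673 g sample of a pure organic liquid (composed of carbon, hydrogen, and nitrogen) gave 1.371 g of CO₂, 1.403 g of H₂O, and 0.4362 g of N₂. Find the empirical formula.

CH5N

mol C = 1.371 g CO₂ ÷ 44.009 g/mol = 0.031153 mol
mol H = 2 × 1.403 g H₂O ÷ 18.015 g/mol = 0.15576 mol
mol N = 2 × 0.4362 g N₂ ÷ 28.014 g/mol = 0.031142 mol
Divide by the smallest (0.031142 mol): C 1.000, H 5.002, N 1.000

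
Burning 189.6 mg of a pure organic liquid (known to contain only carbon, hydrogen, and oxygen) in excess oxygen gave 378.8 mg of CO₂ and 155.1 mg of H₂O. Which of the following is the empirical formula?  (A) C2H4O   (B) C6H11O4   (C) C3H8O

(A) C2H4O

mol C = 0.3788 g CO₂ ÷ 44.009 g/mol = 0.0086073 mol
mol H = 2 × 0.1551 g H₂O ÷ 18.015 g/mol = 0.017219 mol
mass O = 0.1896 − (0.10338 + 0.017357) = 0.068861 g → mol O = 0.068861 ÷ 15.999 = 0.0043041 mol
Divide by the smallest (0.0043041 mol): C 2.000, H 4.001, O 1.000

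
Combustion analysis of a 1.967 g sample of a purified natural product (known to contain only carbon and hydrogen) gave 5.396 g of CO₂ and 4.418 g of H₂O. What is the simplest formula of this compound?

mol C = 5.396 g CO₂ ÷ 44.009 g/mol = 0.12261 mol
mol H = 2 × 4.418 g H₂O ÷ 18.015 g/mol = 0.49048 mol
Divide by the smallest (0.12261 mol): C 1.000, H 4.000

CH4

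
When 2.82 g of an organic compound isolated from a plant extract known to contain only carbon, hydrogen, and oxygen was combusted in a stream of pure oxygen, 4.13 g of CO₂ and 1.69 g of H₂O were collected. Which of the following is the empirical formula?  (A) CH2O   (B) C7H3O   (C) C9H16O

(A) CH2O

mol C = 4.13 g CO₂ ÷ 44.009 g/mol = 0.09384 mol
mol H = 2 × 1.69 g H₂O ÷ 18.015 g/mol = 0.1876 mol
mass O = 2.82 − (1.127 + 0.1891) = 1.504 g → mol O = 1.504 ÷ 15.999 = 0.09399 mol
Divide by the smallest (0.09384 mol): C 1.000, H 1.999, O 1.002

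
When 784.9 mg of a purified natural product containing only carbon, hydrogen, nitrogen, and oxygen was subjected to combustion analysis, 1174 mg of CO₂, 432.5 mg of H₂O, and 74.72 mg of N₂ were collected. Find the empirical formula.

C5H9NO4

mol C = 1.174 g CO₂ ÷ 44.009 g/mol = 0.026676 mol
mol H = 2 × 0.4325 g H₂O ÷ 18.015 g/mol = 0.048016 mol
mol N = 2 × 0.07472 g N₂ ÷ 28.014 g/mol = 0.0053345 mol
mass O = 0.7849 − (0.32041 + 0.048400 + 0.074720) = 0.34137 g → mol O = 0.34137 ÷ 15.999 = 0.021337 mol
Divide by the smallest (0.0053345 mol): C 5.001, H 9.001, N 1.000, O 4.000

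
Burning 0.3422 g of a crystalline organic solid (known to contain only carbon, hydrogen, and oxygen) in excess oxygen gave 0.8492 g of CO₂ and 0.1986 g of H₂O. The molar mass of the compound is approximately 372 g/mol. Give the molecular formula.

C21H24O6

mol C = 0.8492 g CO₂ ÷ 44.009 g/mol = 0.019296 mol
mol H = 2 × 0.1986 g H₂O ÷ 18.015 g/mol = 0.022048 mol
mass O = 0.3422 − (0.23176 + 0.022225) = 0.088210 g → mol O = 0.088210 ÷ 15.999 = 0.0055135 mol
Divide by the smallest (0.0055135 mol): C 3.500, H 3.999, O 1.000
Multiplying each by 2 gives whole numbers: C 7.00, H 8.00, O 2.00
Empirical formula: C7H8O2
Empirical-formula mass = 124.14 g/mol; 372 ÷ 124.14 ≈ 3, so the molecular formula is C21H24O6.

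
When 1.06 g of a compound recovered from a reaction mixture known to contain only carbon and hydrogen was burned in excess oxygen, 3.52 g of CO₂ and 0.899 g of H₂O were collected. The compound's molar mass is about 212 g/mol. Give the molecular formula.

mol C = 3.52 g CO₂ ÷ 44.009 g/mol = 0.07998 mol
mol H = 2 × 0.899 g H₂O ÷ 18.015 g/mol = 0.09981 mol
Divide by the smallest (0.07998 mol): C 1.000, H 1.248
Multiplying each by 4 gives whole numbers: C 4.00, H 4.99
Empirical formula: C4H5
Empirical-formula mass = 53.08 g/mol; 212 ÷ 53.08 ≈ 4, so the molecular formula is C16H20.

C16H20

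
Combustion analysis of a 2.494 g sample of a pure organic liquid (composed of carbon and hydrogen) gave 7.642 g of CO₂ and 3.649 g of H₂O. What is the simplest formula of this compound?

mol C = 7.642 g CO₂ ÷ 44.009 g/mol = 0.17365 mol
mol H = 2 × 3.649 g H₂O ÷ 18.015 g/mol = 0.40511 mol
Divide by the smallest (0.17365 mol): C 1.000, H 2.333
Multiplying each by 3 gives whole numbers: C 3.00, H 7.00

C3H7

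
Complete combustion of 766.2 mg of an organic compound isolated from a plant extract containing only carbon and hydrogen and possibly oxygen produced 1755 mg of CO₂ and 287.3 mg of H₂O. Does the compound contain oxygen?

mol C = 1.755 g CO₂ ÷ 44.009 g/mol = 0.039878 mol
mol H = 2 × 0.2873 g H₂O ÷ 18.015 g/mol = 0.031896 mol
C and H account for only 0.51113 g of the 0.7662 g sample; the remaining 0.25507 g must be oxygen.

yes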